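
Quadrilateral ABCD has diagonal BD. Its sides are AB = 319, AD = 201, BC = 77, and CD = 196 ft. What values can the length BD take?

From triangle ABD: |319 − 201| < BD < 319 + 201, i.e. 118 < BD < 520.
From triangle CBD: 119 < BD < 273.
Both must hold, so BD lies in the intersection.

119 < BD < 273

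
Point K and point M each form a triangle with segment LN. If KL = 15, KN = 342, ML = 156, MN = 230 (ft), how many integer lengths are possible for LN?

From triangle KLN: 327 < LN < 357.
From triangle MLN: 74 < LN < 386.
Intersection: 327 < LN < 357, so integers 328 through 356: 29 values.

29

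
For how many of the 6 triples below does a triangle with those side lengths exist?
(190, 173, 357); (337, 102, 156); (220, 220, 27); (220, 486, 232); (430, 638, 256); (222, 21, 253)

3

(173,190,357): 173+190 > 357 → valid
(102,156,337): 102+156 ≤ 337 → not valid
(27,220,220): 27+220 > 220 → valid
(220,232,486): 220+232 ≤ 486 → not valid
(256,430,638): 256+430 > 638 → valid
(21,222,253): 21+222 ≤ 253 → not valid
3 of the 6 triples form a triangle.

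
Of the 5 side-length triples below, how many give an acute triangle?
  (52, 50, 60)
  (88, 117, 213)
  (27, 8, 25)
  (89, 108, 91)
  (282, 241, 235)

(52,50,60): 50²+52² = 5204 > 3600 = 60² → acute
(88,117,213): 88+117 ≤ 213, not a triangle
(27,8,25): 8²+25² = 689 < 729 = 27² → obtuse
(89,108,91): 89²+91² = 16202 > 11664 = 108² → acute
(282,241,235): 235²+241² = 113306 > 79524 = 282² → acute
3 of the 5 are acute.

3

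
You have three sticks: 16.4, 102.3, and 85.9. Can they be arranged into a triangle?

The two shorter sides sum to 102.3, exactly equal to the longest side 102.3.
That gives only a degenerate (flat) triangle — the inequality must be strict.

No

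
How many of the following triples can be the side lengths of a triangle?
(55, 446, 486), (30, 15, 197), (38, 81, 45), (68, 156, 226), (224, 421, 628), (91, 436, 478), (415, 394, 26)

(55,446,486): 55+446 > 486 → valid
(15,30,197): 15+30 ≤ 197 → not valid
(38,45,81): 38+45 > 81 → valid
(68,156,226): 68+156 ≤ 226 → not valid
(224,421,628): 224+421 > 628 → valid
(91,436,478): 91+436 > 478 → valid
(26,394,415): 26+394 > 415 → valid
5 of the 7 triples form a triangle.

5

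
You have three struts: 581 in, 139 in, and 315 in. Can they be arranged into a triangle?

No

The longest side is 581, but the other two sum to only 454.
454 < 581, so the triangle inequality fails.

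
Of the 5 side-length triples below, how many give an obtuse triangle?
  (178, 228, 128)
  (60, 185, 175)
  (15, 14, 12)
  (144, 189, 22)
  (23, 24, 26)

(178,228,128): 128²+178² = 48068 < 51984 = 228² → obtuse
(60,185,175): 60²+175² = 34225 = 185² → right
(15,14,12): 12²+14² = 340 > 225 = 15² → acute
(144,189,22): 22+144 ≤ 189, not a triangle
(23,24,26): 23²+24² = 1105 > 676 = 26² → acute
1 of the 5 is obtuse.

1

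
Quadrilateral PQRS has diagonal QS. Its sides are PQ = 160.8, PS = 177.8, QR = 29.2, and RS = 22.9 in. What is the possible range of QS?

From triangle PQS: |160.8 − 177.8| < QS < 160.8 + 177.8, i.e. 17.0 < QS < 338.6.
From triangle RQS: 6.3 < QS < 52.1.
Both must hold, so QS lies in the intersection.

17.0 < QS < 52.1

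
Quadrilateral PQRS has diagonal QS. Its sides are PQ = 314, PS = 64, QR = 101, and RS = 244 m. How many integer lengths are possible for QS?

From triangle PQS: 250 < QS < 378.
From triangle RQS: 143 < QS < 345.
Intersection: 250 < QS < 345, so integers 251 through 344: 94 values.

94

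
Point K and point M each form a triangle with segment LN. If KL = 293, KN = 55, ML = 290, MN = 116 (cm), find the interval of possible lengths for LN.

From triangle KLN: |293 − 55| < LN < 293 + 55, i.e. 238 < LN < 348.
From triangle MLN: 174 < LN < 406.
Both must hold, so LN lies in the intersection.

238 < LN < 348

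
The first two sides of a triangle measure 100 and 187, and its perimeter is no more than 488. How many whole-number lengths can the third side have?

Triangle inequality: 87 < x < 287. Perimeter ≤ 488 gives x ≤ 488 − 100 − 187 = 201.
So 87 < x ≤ 201; integers 88 through 201: 114 values.

114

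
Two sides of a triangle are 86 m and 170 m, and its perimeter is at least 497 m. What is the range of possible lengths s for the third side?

241 ≤ s < 256

Triangle inequality alone gives 84 < s < 256.
The perimeter condition gives s ≥ 497 − 86 − 170 = 241.
Intersecting the two: 241 ≤ s < 256.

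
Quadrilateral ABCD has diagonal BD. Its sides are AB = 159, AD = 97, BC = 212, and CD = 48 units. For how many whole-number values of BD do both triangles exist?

91

From triangle ABD: 62 < BD < 256.
From triangle CBD: 164 < BD < 260.
Intersection: 164 < BD < 256, so integers 165 through 255: 91 values.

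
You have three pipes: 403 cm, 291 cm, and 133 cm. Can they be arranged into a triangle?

Yes

The longest side is 403, and the other two sum to 424.
Since 424 > 403, the triangle inequality holds.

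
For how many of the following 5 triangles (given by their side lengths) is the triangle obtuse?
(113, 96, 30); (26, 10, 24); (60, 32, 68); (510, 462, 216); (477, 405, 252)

1

(113,96,30): 30²+96² = 10116 < 12769 = 113² → obtuse
(26,10,24): 10²+24² = 676 = 26² → right
(60,32,68): 32²+60² = 4624 = 68² → right
(510,462,216): 216²+462² = 260100 = 510² → right
(477,405,252): 252²+405² = 227529 = 477² → right
1 of the 5 is obtuse.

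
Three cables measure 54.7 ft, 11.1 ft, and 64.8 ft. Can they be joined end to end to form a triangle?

The longest side is 64.8, and the other two sum to 65.8.
Since 65.8 > 64.8, the triangle inequality holds.

Yes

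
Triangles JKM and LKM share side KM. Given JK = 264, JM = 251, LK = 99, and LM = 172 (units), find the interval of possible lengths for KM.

From triangle JKM: |264 − 251| < KM < 264 + 251, i.e. 13 < KM < 515.
From triangle LKM: 73 < KM < 271.
Both must hold, so KM lies in the intersection.

73 < KM < 271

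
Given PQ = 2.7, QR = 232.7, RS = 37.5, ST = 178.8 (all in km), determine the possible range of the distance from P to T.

The maximum is all hops collinear in one direction: 2.7 + 232.7 + 37.5 + 178.8 = 451.7.
The longest hop is 232.7; the others sum to 219.0. Folding the others back against it leaves at least 232.7 − 219.0 = 13.7.

13.7 ≤ PT ≤ 451.7 km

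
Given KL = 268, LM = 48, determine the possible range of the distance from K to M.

220 ≤ KM ≤ 316

By the triangle inequality, |268 − 48| ≤ KM ≤ 268 + 48.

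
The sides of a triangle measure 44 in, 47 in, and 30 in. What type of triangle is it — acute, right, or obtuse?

Compare the square of the longest side to the sum of squares of the other two: 30² + 44² = 2836 > 2209 = 47².

acute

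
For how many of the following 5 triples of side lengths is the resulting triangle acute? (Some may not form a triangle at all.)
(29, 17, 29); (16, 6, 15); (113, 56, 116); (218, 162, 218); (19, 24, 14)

4

(29,17,29): 17²+29² = 1130 > 841 = 29² → acute
(16,6,15): 6²+15² = 261 > 256 = 16² → acute
(113,56,116): 56²+113² = 15905 > 13456 = 116² → acute
(218,162,218): 162²+218² = 73768 > 47524 = 218² → acute
(19,24,14): 14²+19² = 557 < 576 = 24² → obtuse
4 of the 5 are acute.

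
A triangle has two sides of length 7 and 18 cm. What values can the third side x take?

11 < x < 25 (cm)

By the triangle inequality, x must be less than 7 + 18 = 25 and greater than |7 − 18| = 11.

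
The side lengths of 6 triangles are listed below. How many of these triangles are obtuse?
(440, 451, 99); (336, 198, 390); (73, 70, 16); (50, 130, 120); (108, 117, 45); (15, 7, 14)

1

(440,451,99): 99²+440² = 203401 = 451² → right
(336,198,390): 198²+336² = 152100 = 390² → right
(73,70,16): 16²+70² = 5156 < 5329 = 73² → obtuse
(50,130,120): 50²+120² = 16900 = 130² → right
(108,117,45): 45²+108² = 13689 = 117² → right
(15,7,14): 7²+14² = 245 > 225 = 15² → acute
1 of the 6 is obtuse.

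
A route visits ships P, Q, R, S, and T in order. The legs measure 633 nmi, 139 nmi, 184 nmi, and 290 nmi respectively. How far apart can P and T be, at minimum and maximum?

The maximum is all hops collinear in one direction: 633 + 139 + 184 + 290 = 1246.
The longest hop is 633; the others sum to 613. Folding the others back against it leaves at least 633 − 613 = 20.

20 ≤ PT ≤ 1246 nmi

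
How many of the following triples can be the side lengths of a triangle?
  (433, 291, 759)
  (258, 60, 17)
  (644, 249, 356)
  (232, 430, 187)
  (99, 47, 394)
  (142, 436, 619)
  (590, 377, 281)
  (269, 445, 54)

1

(291,433,759): 291+433 ≤ 759 → not valid
(17,60,258): 17+60 ≤ 258 → not valid
(249,356,644): 249+356 ≤ 644 → not valid
(187,232,430): 187+232 ≤ 430 → not valid
(47,99,394): 47+99 ≤ 394 → not valid
(142,436,619): 142+436 ≤ 619 → not valid
(281,377,590): 281+377 > 590 → valid
(54,269,445): 54+269 ≤ 445 → not valid
1 of the 8 triples forms a triangle.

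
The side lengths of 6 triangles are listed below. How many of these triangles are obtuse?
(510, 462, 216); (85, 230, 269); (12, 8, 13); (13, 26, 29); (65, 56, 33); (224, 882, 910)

1

(510,462,216): 216²+462² = 260100 = 510² → right
(85,230,269): 85²+230² = 60125 < 72361 = 269² → obtuse
(12,8,13): 8²+12² = 208 > 169 = 13² → acute
(13,26,29): 13²+26² = 845 > 841 = 29² → acute
(65,56,33): 33²+56² = 4225 = 65² → right
(224,882,910): 224²+882² = 828100 = 910² → right
1 of the 6 is obtuse.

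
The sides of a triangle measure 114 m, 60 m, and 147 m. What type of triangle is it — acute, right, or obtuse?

obtuse

Compare the square of the longest side to the sum of squares of the other two: 60² + 114² = 16596 < 21609 = 147².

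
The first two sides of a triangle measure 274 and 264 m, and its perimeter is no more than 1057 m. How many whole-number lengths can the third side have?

Triangle inequality: 10 < x < 538. Perimeter ≤ 1057 gives x ≤ 1057 − 274 − 264 = 519.
So 10 < x ≤ 519; integers 11 through 519: 509 values.

509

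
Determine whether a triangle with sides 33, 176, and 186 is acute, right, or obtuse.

obtuse

Compare the square of the longest side to the sum of squares of the other two: 33² + 176² = 32065 < 34596 = 186².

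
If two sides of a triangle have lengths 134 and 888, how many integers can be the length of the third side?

267

The third side lies in the open interval (754, 1022).
Integers from 755 to 1021 inclusive: 1021 − 755 + 1 = 267.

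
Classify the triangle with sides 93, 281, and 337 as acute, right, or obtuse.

obtuse

Compare the square of the longest side to the sum of squares of the other two: 93² + 281² = 87610 < 113569 = 337².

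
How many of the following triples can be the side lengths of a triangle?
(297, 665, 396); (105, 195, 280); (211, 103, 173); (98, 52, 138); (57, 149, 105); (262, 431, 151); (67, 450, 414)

6

(297,396,665): 297+396 > 665 → valid
(105,195,280): 105+195 > 280 → valid
(103,173,211): 103+173 > 211 → valid
(52,98,138): 52+98 > 138 → valid
(57,105,149): 57+105 > 149 → valid
(151,262,431): 151+262 ≤ 431 → not valid
(67,414,450): 67+414 > 450 → valid
6 of the 7 triples form a triangle.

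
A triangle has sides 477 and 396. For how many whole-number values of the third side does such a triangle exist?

791

The third side lies in the open interval (81, 873).
Integers from 82 to 872 inclusive: 872 − 82 + 1 = 791.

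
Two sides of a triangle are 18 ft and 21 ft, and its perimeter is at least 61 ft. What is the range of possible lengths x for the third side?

22 ≤ x < 39

Triangle inequality alone gives 3 < x < 39.
The perimeter condition gives x ≥ 61 − 18 − 21 = 22.
Intersecting the two: 22 ≤ x < 39.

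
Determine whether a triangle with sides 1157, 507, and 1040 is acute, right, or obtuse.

Compare the square of the longest side to the sum of squares of the other two: 507² + 1040² = 1338649 = 1157².

right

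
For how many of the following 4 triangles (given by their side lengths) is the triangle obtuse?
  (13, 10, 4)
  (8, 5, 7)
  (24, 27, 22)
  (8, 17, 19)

(13,10,4): 4²+10² = 116 < 169 = 13² → obtuse
(8,5,7): 5²+7² = 74 > 64 = 8² → acute
(24,27,22): 22²+24² = 1060 > 729 = 27² → acute
(8,17,19): 8²+17² = 353 < 361 = 19² → obtuse
2 of the 4 are obtuse.

2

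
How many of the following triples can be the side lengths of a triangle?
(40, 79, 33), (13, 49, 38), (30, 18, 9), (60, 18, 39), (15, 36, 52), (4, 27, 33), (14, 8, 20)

2

(33,40,79): 33+40 ≤ 79 → not valid
(13,38,49): 13+38 > 49 → valid
(9,18,30): 9+18 ≤ 30 → not valid
(18,39,60): 18+39 ≤ 60 → not valid
(15,36,52): 15+36 ≤ 52 → not valid
(4,27,33): 4+27 ≤ 33 → not valid
(8,14,20): 8+14 > 20 → valid
2 of the 7 triples form a triangle.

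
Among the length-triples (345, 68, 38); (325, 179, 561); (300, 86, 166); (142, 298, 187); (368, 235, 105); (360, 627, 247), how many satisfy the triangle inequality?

1

(38,68,345): 38+68 ≤ 345 → not valid
(179,325,561): 179+325 ≤ 561 → not valid
(86,166,300): 86+166 ≤ 300 → not valid
(142,187,298): 142+187 > 298 → valid
(105,235,368): 105+235 ≤ 368 → not valid
(247,360,627): 247+360 ≤ 627 → not valid
1 of the 6 triples forms a triangle.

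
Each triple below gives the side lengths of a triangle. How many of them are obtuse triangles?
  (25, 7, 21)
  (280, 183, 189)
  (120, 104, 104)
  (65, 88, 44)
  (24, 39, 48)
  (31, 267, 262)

5

(25,7,21): 7²+21² = 490 < 625 = 25² → obtuse
(280,183,189): 183²+189² = 69210 < 78400 = 280² → obtuse
(120,104,104): 104²+104² = 21632 > 14400 = 120² → acute
(65,88,44): 44²+65² = 6161 < 7744 = 88² → obtuse
(24,39,48): 24²+39² = 2097 < 2304 = 48² → obtuse
(31,267,262): 31²+262² = 69605 < 71289 = 267² → obtuse
5 of the 6 are obtuse.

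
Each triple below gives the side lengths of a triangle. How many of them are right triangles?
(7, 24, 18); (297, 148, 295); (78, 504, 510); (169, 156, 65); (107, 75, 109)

2

(7,24,18): 7²+18² = 373 < 576 = 24² → obtuse
(297,148,295): 148²+295² = 108929 > 88209 = 297² → acute
(78,504,510): 78²+504² = 260100 = 510² → right
(169,156,65): 65²+156² = 28561 = 169² → right
(107,75,109): 75²+107² = 17074 > 11881 = 109² → acute
2 of the 5 are right.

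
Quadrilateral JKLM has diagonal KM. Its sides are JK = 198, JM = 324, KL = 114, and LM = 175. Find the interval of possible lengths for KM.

From triangle JKM: |198 − 324| < KM < 198 + 324, i.e. 126 < KM < 522.
From triangle LKM: 61 < KM < 289.
Both must hold, so KM lies in the intersection.

126 < KM < 289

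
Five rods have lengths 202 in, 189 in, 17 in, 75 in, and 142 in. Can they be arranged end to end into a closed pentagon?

A pentagon exists iff every side is shorter than the sum of the others — equivalently, the longest side is less than the sum of the rest.
Longest side 202 < 423 (sum of the remaining 4), so yes.

Yes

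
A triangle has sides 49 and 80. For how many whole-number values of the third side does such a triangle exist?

The third side lies in the open interval (31, 129).
Integers from 32 to 128 inclusive: 128 − 32 + 1 = 97.

97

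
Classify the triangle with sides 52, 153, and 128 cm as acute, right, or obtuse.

Compare the square of the longest side to the sum of squares of the other two: 52² + 128² = 19088 < 23409 = 153².

obtuse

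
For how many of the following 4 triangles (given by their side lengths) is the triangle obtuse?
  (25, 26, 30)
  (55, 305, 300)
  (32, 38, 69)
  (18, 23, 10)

(25,26,30): 25²+26² = 1301 > 900 = 30² → acute
(55,305,300): 55²+300² = 93025 = 305² → right
(32,38,69): 32²+38² = 2468 < 4761 = 69² → obtuse
(18,23,10): 10²+18² = 424 < 529 = 23² → obtuse
2 of the 4 are obtuse.

2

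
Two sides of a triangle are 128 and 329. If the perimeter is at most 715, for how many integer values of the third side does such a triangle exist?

57

Triangle inequality: 201 < x < 457. Perimeter ≤ 715 gives x ≤ 715 − 128 − 329 = 258.
So 201 < x ≤ 258; integers 202 through 258: 57 values.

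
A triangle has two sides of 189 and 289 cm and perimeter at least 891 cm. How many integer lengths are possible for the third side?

65

Triangle inequality: 100 < x < 478. Perimeter ≥ 891 gives x ≥ 891 − 189 − 289 = 413.
So 413 ≤ x < 478; integers 413 through 477: 65 values.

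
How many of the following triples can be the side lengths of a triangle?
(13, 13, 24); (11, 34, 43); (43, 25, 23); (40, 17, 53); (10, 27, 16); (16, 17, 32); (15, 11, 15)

(13,13,24): 13+13 > 24 → valid
(11,34,43): 11+34 > 43 → valid
(23,25,43): 23+25 > 43 → valid
(17,40,53): 17+40 > 53 → valid
(10,16,27): 10+16 ≤ 27 → not valid
(16,17,32): 16+17 > 32 → valid
(11,15,15): 11+15 > 15 → valid
6 of the 7 triples form a triangle.

6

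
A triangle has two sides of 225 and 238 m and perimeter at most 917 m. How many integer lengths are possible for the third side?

Triangle inequality: 13 < x < 463. Perimeter ≤ 917 gives x ≤ 917 − 225 − 238 = 454.
So 13 < x ≤ 454; integers 14 through 454: 441 values.

441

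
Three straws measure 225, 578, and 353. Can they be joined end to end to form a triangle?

The two shorter sides sum to 578, exactly equal to the longest side 578.
That gives only a degenerate (flat) triangle — the inequality must be strict.

No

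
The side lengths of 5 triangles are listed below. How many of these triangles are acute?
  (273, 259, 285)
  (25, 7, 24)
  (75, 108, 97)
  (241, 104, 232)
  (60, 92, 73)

4

(273,259,285): 259²+273² = 141610 > 81225 = 285² → acute
(25,7,24): 7²+24² = 625 = 25² → right
(75,108,97): 75²+97² = 15034 > 11664 = 108² → acute
(241,104,232): 104²+232² = 64640 > 58081 = 241² → acute
(60,92,73): 60²+73² = 8929 > 8464 = 92² → acute
4 of the 5 are acute.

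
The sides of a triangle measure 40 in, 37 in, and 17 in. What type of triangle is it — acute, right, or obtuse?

Compare the square of the longest side to the sum of squares of the other two: 17² + 37² = 1658 > 1600 = 40².

acute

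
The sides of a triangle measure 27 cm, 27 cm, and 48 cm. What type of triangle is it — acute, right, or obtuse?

Compare the square of the longest side to the sum of squares of the other two: 27² + 27² = 1458 < 2304 = 48².

obtuse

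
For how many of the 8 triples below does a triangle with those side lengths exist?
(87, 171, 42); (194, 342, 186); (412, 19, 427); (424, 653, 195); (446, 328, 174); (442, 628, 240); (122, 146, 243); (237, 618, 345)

(42,87,171): 42+87 ≤ 171 → not valid
(186,194,342): 186+194 > 342 → valid
(19,412,427): 19+412 > 427 → valid
(195,424,653): 195+424 ≤ 653 → not valid
(174,328,446): 174+328 > 446 → valid
(240,442,628): 240+442 > 628 → valid
(122,146,243): 122+146 > 243 → valid
(237,345,618): 237+345 ≤ 618 → not valid
5 of the 8 triples form a triangle.

5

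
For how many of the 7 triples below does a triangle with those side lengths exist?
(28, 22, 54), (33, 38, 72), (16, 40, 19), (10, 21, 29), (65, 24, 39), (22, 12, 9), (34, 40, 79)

(22,28,54): 22+28 ≤ 54 → not valid
(33,38,72): 33+38 ≤ 72 → not valid
(16,19,40): 16+19 ≤ 40 → not valid
(10,21,29): 10+21 > 29 → valid
(24,39,65): 24+39 ≤ 65 → not valid
(9,12,22): 9+12 ≤ 22 → not valid
(34,40,79): 34+40 ≤ 79 → not valid
1 of the 7 triples forms a triangle.

1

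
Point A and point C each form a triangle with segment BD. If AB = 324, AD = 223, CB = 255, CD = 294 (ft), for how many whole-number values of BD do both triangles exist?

From triangle ABD: 101 < BD < 547.
From triangle CBD: 39 < BD < 549.
Intersection: 101 < BD < 547, so integers 102 through 546: 445 values.

445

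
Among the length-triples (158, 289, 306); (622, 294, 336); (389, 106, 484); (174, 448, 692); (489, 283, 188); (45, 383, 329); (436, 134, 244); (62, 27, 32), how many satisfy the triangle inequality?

(158,289,306): 158+289 > 306 → valid
(294,336,622): 294+336 > 622 → valid
(106,389,484): 106+389 > 484 → valid
(174,448,692): 174+448 ≤ 692 → not valid
(188,283,489): 188+283 ≤ 489 → not valid
(45,329,383): 45+329 ≤ 383 → not valid
(134,244,436): 134+244 ≤ 436 → not valid
(27,32,62): 27+32 ≤ 62 → not valid
3 of the 8 triples form a triangle.

3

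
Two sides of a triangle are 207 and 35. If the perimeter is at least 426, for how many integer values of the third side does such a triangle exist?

58

Triangle inequality: 172 < x < 242. Perimeter ≥ 426 gives x ≥ 426 − 207 − 35 = 184.
So 184 ≤ x < 242; integers 184 through 241: 58 values.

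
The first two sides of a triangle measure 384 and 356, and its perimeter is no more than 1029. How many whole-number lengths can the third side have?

261

Triangle inequality: 28 < x < 740. Perimeter ≤ 1029 gives x ≤ 1029 − 384 − 356 = 289.
So 28 < x ≤ 289; integers 29 through 289: 261 values.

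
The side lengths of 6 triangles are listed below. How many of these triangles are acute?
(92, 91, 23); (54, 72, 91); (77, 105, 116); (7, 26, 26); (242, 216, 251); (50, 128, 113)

(92,91,23): 23²+91² = 8810 > 8464 = 92² → acute
(54,72,91): 54²+72² = 8100 < 8281 = 91² → obtuse
(77,105,116): 77²+105² = 16954 > 13456 = 116² → acute
(7,26,26): 7²+26² = 725 > 676 = 26² → acute
(242,216,251): 216²+242² = 105220 > 63001 = 251² → acute
(50,128,113): 50²+113² = 15269 < 16384 = 128² → obtuse
4 of the 6 are acute.

4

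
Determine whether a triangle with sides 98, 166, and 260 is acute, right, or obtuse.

Compare the square of the longest side to the sum of squares of the other two: 98² + 166² = 37160 < 67600 = 260².

obtuse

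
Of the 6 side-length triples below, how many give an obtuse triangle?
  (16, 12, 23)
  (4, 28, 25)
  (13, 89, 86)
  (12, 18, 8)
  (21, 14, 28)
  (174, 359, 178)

(16,12,23): 12²+16² = 400 < 529 = 23² → obtuse
(4,28,25): 4²+25² = 641 < 784 = 28² → obtuse
(13,89,86): 13²+86² = 7565 < 7921 = 89² → obtuse
(12,18,8): 8²+12² = 208 < 324 = 18² → obtuse
(21,14,28): 14²+21² = 637 < 784 = 28² → obtuse
(174,359,178): 174+178 ≤ 359, not a triangle
5 of the 6 are obtuse.

5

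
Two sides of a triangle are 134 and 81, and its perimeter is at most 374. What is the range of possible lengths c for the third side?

Triangle inequality alone gives 53 < c < 215.
The perimeter condition gives c ≤ 374 − 134 − 81 = 159.
Intersecting the two: 53 < c ≤ 159.

53 < c ≤ 159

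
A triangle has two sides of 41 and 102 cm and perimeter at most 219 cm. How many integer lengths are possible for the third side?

15

Triangle inequality: 61 < x < 143. Perimeter ≤ 219 gives x ≤ 219 − 41 − 102 = 76.
So 61 < x ≤ 76; integers 62 through 76: 15 values.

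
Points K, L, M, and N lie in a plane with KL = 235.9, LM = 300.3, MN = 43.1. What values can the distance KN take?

The maximum is all hops collinear in one direction: 235.9 + 300.3 + 43.1 = 579.3.
The longest hop is 300.3; the others sum to 279.0. Folding the others back against it leaves at least 300.3 − 279.0 = 21.3.

21.3 ≤ KN ≤ 579.3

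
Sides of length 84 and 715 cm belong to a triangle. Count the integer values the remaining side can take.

The third side lies in the open interval (631, 799).
Integers from 632 to 798 inclusive: 798 − 632 + 1 = 167.

167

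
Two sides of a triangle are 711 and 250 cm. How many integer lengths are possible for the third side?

499

The third side lies in the open interval (461, 961).
Integers from 462 to 960 inclusive: 960 − 462 + 1 = 499.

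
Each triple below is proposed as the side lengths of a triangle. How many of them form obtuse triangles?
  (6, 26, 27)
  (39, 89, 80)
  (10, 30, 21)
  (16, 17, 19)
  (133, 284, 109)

2

(6,26,27): 6²+26² = 712 < 729 = 27² → obtuse
(39,89,80): 39²+80² = 7921 = 89² → right
(10,30,21): 10²+21² = 541 < 900 = 30² → obtuse
(16,17,19): 16²+17² = 545 > 361 = 19² → acute
(133,284,109): 109+133 ≤ 284, not a triangle
2 of the 5 are obtuse.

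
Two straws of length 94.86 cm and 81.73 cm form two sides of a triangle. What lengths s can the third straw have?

13.13 < s < 176.59

By the triangle inequality, s must be less than 94.86 + 81.73 = 176.59 and greater than |94.86 − 81.73| = 13.13.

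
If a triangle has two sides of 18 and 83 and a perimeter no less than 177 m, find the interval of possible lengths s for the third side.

76 ≤ s < 101

Triangle inequality alone gives 65 < s < 101.
The perimeter condition gives s ≥ 177 − 18 − 83 = 76.
Intersecting the two: 76 ≤ s < 101.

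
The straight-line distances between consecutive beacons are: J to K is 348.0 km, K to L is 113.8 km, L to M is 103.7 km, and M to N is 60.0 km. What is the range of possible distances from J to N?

70.5 ≤ JN ≤ 625.5 km

The maximum is all hops collinear in one direction: 348.0 + 113.8 + 103.7 + 60.0 = 625.5.
The longest hop is 348.0; the others sum to 277.5. Folding the others back against it leaves at least 348.0 − 277.5 = 70.5.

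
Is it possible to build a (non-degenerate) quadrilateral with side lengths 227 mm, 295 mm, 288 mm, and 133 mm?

Yes

A quadrilateral exists iff every side is shorter than the sum of the others — equivalently, the longest side is less than the sum of the rest.
Longest side 295 < 648 (sum of the remaining 3), so yes.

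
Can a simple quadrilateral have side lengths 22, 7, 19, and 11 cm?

Yes

A quadrilateral exists iff every side is shorter than the sum of the others — equivalently, the longest side is less than the sum of the rest.
Longest side 22 < 37 (sum of the remaining 3), so yes.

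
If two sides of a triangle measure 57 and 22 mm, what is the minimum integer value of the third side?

The third side must be strictly greater than |57 − 22| = 35.
The smallest integer above 35 is 36.

36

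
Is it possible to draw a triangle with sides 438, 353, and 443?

The longest side is 443, and the other two sum to 791.
Since 791 > 443, the triangle inequality holds.

Yes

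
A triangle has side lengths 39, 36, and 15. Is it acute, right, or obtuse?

Compare the square of the longest side to the sum of squares of the other two: 15² + 36² = 1521 = 39².

right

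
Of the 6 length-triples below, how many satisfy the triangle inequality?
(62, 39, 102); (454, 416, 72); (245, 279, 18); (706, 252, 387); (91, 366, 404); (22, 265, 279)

3

(39,62,102): 39+62 ≤ 102 → not valid
(72,416,454): 72+416 > 454 → valid
(18,245,279): 18+245 ≤ 279 → not valid
(252,387,706): 252+387 ≤ 706 → not valid
(91,366,404): 91+366 > 404 → valid
(22,265,279): 22+265 > 279 → valid
3 of the 6 triples form a triangle.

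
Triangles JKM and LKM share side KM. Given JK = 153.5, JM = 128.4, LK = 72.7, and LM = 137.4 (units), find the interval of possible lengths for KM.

64.7 < KM < 210.1

From triangle JKM: |153.5 − 128.4| < KM < 153.5 + 128.4, i.e. 25.1 < KM < 281.9.
From triangle LKM: 64.7 < KM < 210.1.
Both must hold, so KM lies in the intersection.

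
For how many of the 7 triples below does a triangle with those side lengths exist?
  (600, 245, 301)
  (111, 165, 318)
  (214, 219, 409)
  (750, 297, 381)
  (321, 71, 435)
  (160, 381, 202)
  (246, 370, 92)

1

(245,301,600): 245+301 ≤ 600 → not valid
(111,165,318): 111+165 ≤ 318 → not valid
(214,219,409): 214+219 > 409 → valid
(297,381,750): 297+381 ≤ 750 → not valid
(71,321,435): 71+321 ≤ 435 → not valid
(160,202,381): 160+202 ≤ 381 → not valid
(92,246,370): 92+246 ≤ 370 → not valid
1 of the 7 triples forms a triangle.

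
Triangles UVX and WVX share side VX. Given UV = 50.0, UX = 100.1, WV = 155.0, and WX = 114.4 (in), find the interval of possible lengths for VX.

50.1 < VX < 150.1

From triangle UVX: |50.0 − 100.1| < VX < 50.0 + 100.1, i.e. 50.1 < VX < 150.1.
From triangle WVX: 40.6 < VX < 269.4.
Both must hold, so VX lies in the intersection.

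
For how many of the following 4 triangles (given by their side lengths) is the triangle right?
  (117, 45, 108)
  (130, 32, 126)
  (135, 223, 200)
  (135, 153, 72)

3

(117,45,108): 45²+108² = 13689 = 117² → right
(130,32,126): 32²+126² = 16900 = 130² → right
(135,223,200): 135²+200² = 58225 > 49729 = 223² → acute
(135,153,72): 72²+135² = 23409 = 153² → right
3 of the 4 are right.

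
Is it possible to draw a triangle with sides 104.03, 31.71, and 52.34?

The longest side is 104.03, but the other two sum to only 84.05.
84.05 < 104.03, so the triangle inequality fails.

No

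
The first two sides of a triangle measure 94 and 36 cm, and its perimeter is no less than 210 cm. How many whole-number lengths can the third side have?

Triangle inequality: 58 < x < 130. Perimeter ≥ 210 gives x ≥ 210 − 94 − 36 = 80.
So 80 ≤ x < 130; integers 80 through 129: 50 values.

50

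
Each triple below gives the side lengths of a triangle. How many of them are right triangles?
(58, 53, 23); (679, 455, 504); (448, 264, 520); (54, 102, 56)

(58,53,23): 23²+53² = 3338 < 3364 = 58² → obtuse
(679,455,504): 455²+504² = 461041 = 679² → right
(448,264,520): 264²+448² = 270400 = 520² → right
(54,102,56): 54²+56² = 6052 < 10404 = 102² → obtuse
2 of the 4 are right.

2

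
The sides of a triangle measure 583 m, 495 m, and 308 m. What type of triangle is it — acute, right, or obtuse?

right

Compare the square of the longest side to the sum of squares of the other two: 308² + 495² = 339889 = 583².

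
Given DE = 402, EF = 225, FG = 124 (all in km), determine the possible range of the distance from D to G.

53 ≤ DG ≤ 751 km

The maximum is all hops collinear in one direction: 402 + 225 + 124 = 751.
The longest hop is 402; the others sum to 349. Folding the others back against it leaves at least 402 − 349 = 53.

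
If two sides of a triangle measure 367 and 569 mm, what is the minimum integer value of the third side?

The third side must be strictly greater than |367 − 569| = 202.
The smallest integer above 202 is 203.

203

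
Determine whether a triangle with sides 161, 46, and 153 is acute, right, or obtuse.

Compare the square of the longest side to the sum of squares of the other two: 46² + 153² = 25525 < 25921 = 161².

obtuse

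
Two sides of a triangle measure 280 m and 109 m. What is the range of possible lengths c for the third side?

By the triangle inequality, c must be less than 280 + 109 = 389 and greater than |280 − 109| = 171.

171 < c < 389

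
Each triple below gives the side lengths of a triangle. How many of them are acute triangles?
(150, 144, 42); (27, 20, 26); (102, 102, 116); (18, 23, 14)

2

(150,144,42): 42²+144² = 22500 = 150² → right
(27,20,26): 20²+26² = 1076 > 729 = 27² → acute
(102,102,116): 102²+102² = 20808 > 13456 = 116² → acute
(18,23,14): 14²+18² = 520 < 529 = 23² → obtuse
2 of the 4 are acute.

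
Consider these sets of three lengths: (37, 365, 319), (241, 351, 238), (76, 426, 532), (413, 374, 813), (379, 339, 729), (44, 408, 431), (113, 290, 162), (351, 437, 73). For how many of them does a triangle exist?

2

(37,319,365): 37+319 ≤ 365 → not valid
(238,241,351): 238+241 > 351 → valid
(76,426,532): 76+426 ≤ 532 → not valid
(374,413,813): 374+413 ≤ 813 → not valid
(339,379,729): 339+379 ≤ 729 → not valid
(44,408,431): 44+408 > 431 → valid
(113,162,290): 113+162 ≤ 290 → not valid
(73,351,437): 73+351 ≤ 437 → not valid
2 of the 8 triples form a triangle.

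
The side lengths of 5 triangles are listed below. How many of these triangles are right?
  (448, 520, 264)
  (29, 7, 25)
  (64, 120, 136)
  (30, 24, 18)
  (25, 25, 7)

3

(448,520,264): 264²+448² = 270400 = 520² → right
(29,7,25): 7²+25² = 674 < 841 = 29² → obtuse
(64,120,136): 64²+120² = 18496 = 136² → right
(30,24,18): 18²+24² = 900 = 30² → right
(25,25,7): 7²+25² = 674 > 625 = 25² → acute
3 of the 5 are right.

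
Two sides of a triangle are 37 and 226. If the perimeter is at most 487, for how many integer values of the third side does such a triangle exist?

35

Triangle inequality: 189 < x < 263. Perimeter ≤ 487 gives x ≤ 487 − 37 − 226 = 224.
So 189 < x ≤ 224; integers 190 through 224: 35 values.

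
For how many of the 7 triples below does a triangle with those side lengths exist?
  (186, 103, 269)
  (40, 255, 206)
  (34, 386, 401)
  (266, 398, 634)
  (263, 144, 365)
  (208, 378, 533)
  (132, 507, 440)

6

(103,186,269): 103+186 > 269 → valid
(40,206,255): 40+206 ≤ 255 → not valid
(34,386,401): 34+386 > 401 → valid
(266,398,634): 266+398 > 634 → valid
(144,263,365): 144+263 > 365 → valid
(208,378,533): 208+378 > 533 → valid
(132,440,507): 132+440 > 507 → valid
6 of the 7 triples form a triangle.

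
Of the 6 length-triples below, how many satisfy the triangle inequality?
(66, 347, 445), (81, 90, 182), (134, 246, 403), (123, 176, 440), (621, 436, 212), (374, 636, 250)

1

(66,347,445): 66+347 ≤ 445 → not valid
(81,90,182): 81+90 ≤ 182 → not valid
(134,246,403): 134+246 ≤ 403 → not valid
(123,176,440): 123+176 ≤ 440 → not valid
(212,436,621): 212+436 > 621 → valid
(250,374,636): 250+374 ≤ 636 → not valid
1 of the 6 triples forms a triangle.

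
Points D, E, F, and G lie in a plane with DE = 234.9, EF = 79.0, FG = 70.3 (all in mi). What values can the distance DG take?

85.6 ≤ DG ≤ 384.2 mi

The maximum is all hops collinear in one direction: 234.9 + 79.0 + 70.3 = 384.2.
The longest hop is 234.9; the others sum to 149.3. Folding the others back against it leaves at least 234.9 − 149.3 = 85.6.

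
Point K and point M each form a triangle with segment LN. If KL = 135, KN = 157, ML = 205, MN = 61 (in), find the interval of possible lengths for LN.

144 < LN < 266

From triangle KLN: |135 − 157| < LN < 135 + 157, i.e. 22 < LN < 292.
From triangle MLN: 144 < LN < 266.
Both must hold, so LN lies in the intersection.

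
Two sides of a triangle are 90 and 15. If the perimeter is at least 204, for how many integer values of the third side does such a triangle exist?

Triangle inequality: 75 < x < 105. Perimeter ≥ 204 gives x ≥ 204 − 90 − 15 = 99.
So 99 ≤ x < 105; integers 99 through 104: 6 values.

6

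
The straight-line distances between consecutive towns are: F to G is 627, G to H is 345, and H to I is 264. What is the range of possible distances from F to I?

18 ≤ FI ≤ 1236

The maximum is all hops collinear in one direction: 627 + 345 + 264 = 1236.
The longest hop is 627; the others sum to 609. Folding the others back against it leaves at least 627 − 609 = 18.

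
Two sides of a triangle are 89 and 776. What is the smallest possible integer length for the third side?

The third side must be strictly greater than |89 − 776| = 687.
The smallest integer above 687 is 688.

688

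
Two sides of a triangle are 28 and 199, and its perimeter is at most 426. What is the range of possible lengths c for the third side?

171 < c ≤ 199

Triangle inequality alone gives 171 < c < 227.
The perimeter condition gives c ≤ 426 − 28 − 199 = 199.
Intersecting the two: 171 < c ≤ 199.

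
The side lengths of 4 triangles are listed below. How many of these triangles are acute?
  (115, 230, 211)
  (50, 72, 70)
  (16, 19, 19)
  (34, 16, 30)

3

(115,230,211): 115²+211² = 57746 > 52900 = 230² → acute
(50,72,70): 50²+70² = 7400 > 5184 = 72² → acute
(16,19,19): 16²+19² = 617 > 361 = 19² → acute
(34,16,30): 16²+30² = 1156 = 34² → right
3 of the 4 are acute.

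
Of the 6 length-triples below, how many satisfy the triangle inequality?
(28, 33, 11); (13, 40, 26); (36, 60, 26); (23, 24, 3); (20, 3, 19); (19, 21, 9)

(11,28,33): 11+28 > 33 → valid
(13,26,40): 13+26 ≤ 40 → not valid
(26,36,60): 26+36 > 60 → valid
(3,23,24): 3+23 > 24 → valid
(3,19,20): 3+19 > 20 → valid
(9,19,21): 9+19 > 21 → valid
5 of the 6 triples form a triangle.

5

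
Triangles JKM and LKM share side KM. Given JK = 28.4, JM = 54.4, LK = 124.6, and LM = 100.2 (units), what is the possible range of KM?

From triangle JKM: |28.4 − 54.4| < KM < 28.4 + 54.4, i.e. 26.0 < KM < 82.8.
From triangle LKM: 24.4 < KM < 224.8.
Both must hold, so KM lies in the intersection.

26.0 < KM < 82.8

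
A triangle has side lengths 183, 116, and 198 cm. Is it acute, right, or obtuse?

acute

Compare the square of the longest side to the sum of squares of the other two: 116² + 183² = 46945 > 39204 = 198².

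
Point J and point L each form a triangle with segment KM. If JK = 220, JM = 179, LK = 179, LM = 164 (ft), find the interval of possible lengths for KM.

From triangle JKM: |220 − 179| < KM < 220 + 179, i.e. 41 < KM < 399.
From triangle LKM: 15 < KM < 343.
Both must hold, so KM lies in the intersection.

41 < KM < 343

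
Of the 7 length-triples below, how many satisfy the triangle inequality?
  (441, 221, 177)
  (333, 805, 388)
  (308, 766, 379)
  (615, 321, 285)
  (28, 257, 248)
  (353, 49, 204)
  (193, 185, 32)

2

(177,221,441): 177+221 ≤ 441 → not valid
(333,388,805): 333+388 ≤ 805 → not valid
(308,379,766): 308+379 ≤ 766 → not valid
(285,321,615): 285+321 ≤ 615 → not valid
(28,248,257): 28+248 > 257 → valid
(49,204,353): 49+204 ≤ 353 → not valid
(32,185,193): 32+185 > 193 → valid
2 of the 7 triples form a triangle.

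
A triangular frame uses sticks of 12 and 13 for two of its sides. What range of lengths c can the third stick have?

By the triangle inequality, c must be less than 12 + 13 = 25 and greater than |12 − 13| = 1.

1 < c < 25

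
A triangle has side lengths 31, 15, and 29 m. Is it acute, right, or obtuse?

acute

Compare the square of the longest side to the sum of squares of the other two: 15² + 29² = 1066 > 961 = 31².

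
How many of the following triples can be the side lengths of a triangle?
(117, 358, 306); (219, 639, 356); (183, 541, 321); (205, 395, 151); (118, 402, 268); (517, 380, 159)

2

(117,306,358): 117+306 > 358 → valid
(219,356,639): 219+356 ≤ 639 → not valid
(183,321,541): 183+321 ≤ 541 → not valid
(151,205,395): 151+205 ≤ 395 → not valid
(118,268,402): 118+268 ≤ 402 → not valid
(159,380,517): 159+380 > 517 → valid
2 of the 6 triples form a triangle.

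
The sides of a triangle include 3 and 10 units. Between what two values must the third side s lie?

By the triangle inequality, s must be less than 3 + 10 = 13 and greater than |3 − 10| = 7.

7 < s < 13 (units)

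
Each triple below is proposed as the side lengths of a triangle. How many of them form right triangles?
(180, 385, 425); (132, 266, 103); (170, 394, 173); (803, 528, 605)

2

(180,385,425): 180²+385² = 180625 = 425² → right
(132,266,103): 103+132 ≤ 266, not a triangle
(170,394,173): 170+173 ≤ 394, not a triangle
(803,528,605): 528²+605² = 644809 = 803² → right
2 of the 4 are right.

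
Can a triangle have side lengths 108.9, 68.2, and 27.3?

The longest side is 108.9, but the other two sum to only 95.5.
95.5 < 108.9, so the triangle inequality fails.

No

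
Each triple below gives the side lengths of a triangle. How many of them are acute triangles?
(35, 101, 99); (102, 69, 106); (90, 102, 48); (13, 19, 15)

3

(35,101,99): 35²+99² = 11026 > 10201 = 101² → acute
(102,69,106): 69²+102² = 15165 > 11236 = 106² → acute
(90,102,48): 48²+90² = 10404 = 102² → right
(13,19,15): 13²+15² = 394 > 361 = 19² → acute
3 of the 4 are acute.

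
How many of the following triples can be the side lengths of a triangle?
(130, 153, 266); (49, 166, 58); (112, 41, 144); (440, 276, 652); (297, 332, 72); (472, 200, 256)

4

(130,153,266): 130+153 > 266 → valid
(49,58,166): 49+58 ≤ 166 → not valid
(41,112,144): 41+112 > 144 → valid
(276,440,652): 276+440 > 652 → valid
(72,297,332): 72+297 > 332 → valid
(200,256,472): 200+256 ≤ 472 → not valid
4 of the 6 triples form a triangle.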